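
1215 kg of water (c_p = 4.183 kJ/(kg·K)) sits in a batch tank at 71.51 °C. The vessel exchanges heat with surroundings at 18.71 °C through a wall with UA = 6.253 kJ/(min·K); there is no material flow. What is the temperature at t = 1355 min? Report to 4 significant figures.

M c_p dT/dt = −UA(T − T_amb).
dT/dt = (T_ss − T)/τ with T_ss = T_amb = 18.7100 °C, τ = M c_p/UA = 1215·4.183/6.253 = 812.785 min.
Solution: T(t) = T_ss + (T₀ − T_ss) e^(−t/τ).
T(1355) = 18.7100 + (52.8000)·0.188792 = 28.6782 °C.

28.68 °C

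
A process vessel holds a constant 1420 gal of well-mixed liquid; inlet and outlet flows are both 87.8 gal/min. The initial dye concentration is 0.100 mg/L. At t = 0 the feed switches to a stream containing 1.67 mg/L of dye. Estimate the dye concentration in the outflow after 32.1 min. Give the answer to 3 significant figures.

Accumulation = in − out for the solute gives V dC/dt = Q(C_in − C).
So dC/dt = (C_in − C)/τ with τ = V/Q = 1420/87.8 = 16.173 min.
This is linear first-order; C(t) = C_in + (C₀ − C_in) e^(−t/τ).
C(32.1) = 1.67 + (0.100 − 1.67)·e^(−32.1/16.173) = 1.67 + (-1.5700)·0.13741 = 1.4543 mg/L.

1.45 mg/L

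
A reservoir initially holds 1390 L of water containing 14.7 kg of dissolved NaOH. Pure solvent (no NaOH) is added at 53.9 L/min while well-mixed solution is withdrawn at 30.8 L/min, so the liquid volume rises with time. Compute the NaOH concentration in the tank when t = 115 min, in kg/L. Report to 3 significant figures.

0.000874 kg/L

Let m(t) be the amount of NaOH. Volume: V(t) = V₀ + (Q_in − Q_out) t = 1390 + 23.100 t; V(115) = 4046.5 L.
Solute balance: dm/dt = 0 − Q_out C = −Q_out m/V(t).
Separate: dm/m = −Q_out dt/V(t) ⇒ ln(m/m₀) = −(Q_out/(Q_in−Q_out)) ln(V/V₀).
m = m₀ (V₀/V)^(Q_out/(Q_in−Q_out)) = 14.7 × (1390/4046.5)^(1.3333) = 3.5364 kg.
C = m/V = 3.5364/4046.5 = 0.00087395 kg/L.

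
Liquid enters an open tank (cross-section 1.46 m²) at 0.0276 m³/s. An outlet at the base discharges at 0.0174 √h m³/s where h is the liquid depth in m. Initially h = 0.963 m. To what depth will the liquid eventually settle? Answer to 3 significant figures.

2.52 m

A dh/dt = Q_in − 0.0174 √h. Steady state requires inflow = outflow:
Q_in = 0.0174 √h_ss ⇒ √h_ss = 0.0276/0.0174 = 1.5862.
h_ss = 1.5862² = 2.5161 m. (Since h₀ = 0.963 m < h_ss, the level will rise toward this value.)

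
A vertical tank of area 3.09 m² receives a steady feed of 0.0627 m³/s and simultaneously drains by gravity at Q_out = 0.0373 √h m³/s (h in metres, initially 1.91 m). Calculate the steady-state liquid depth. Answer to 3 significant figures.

2.83 m

A dh/dt = Q_in − 0.0373 √h. Steady state requires inflow = outflow:
Q_in = 0.0373 √h_ss ⇒ √h_ss = 0.0627/0.0373 = 1.6810.
h_ss = 1.6810² = 2.8256 m. (Since h₀ = 1.91 m < h_ss, the level will rise toward this value.)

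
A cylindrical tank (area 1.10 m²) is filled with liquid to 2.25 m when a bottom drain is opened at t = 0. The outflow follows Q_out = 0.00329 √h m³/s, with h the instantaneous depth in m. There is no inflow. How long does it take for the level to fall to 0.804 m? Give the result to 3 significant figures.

403 s

With no inflow, A dh/dt = −0.00329 √h.
Separate and integrate: 2(√h − √h₀) = −(0.00329/A) t.
t = 2A(√h₀ − √h)/0.00329 = 2·1.10·(√2.25 − √0.804)/0.00329
  = 2.2000 × (1.5000 − 0.89666) / 0.00329 = 403.45 s.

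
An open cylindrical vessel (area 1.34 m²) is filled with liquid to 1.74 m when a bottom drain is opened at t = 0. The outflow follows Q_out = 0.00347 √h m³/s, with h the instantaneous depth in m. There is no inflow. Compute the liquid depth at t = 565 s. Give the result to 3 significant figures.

A dh/dt = −Q_out = −0.00347 √h.
∫ h^(−1/2) dh = −(0.00347/A) ∫ dt, giving 2√h = 2√h₀ − (0.00347/A) t.
√h = √1.74 − 0.00347·565/(2·1.34) = 1.3191 − 0.73155 = 0.58754.
h = 0.58754² = 0.34521 m.

0.345 m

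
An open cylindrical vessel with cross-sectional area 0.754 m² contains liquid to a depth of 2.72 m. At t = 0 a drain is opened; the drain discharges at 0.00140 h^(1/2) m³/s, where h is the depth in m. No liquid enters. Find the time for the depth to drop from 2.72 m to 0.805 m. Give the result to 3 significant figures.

A dh/dt = −Q_out = −0.00140 √h.
Separate and integrate: 2(√h − √h₀) = −(0.00140/A) t.
t = 2A(√h₀ − √h)/0.00140 = 2·0.754·(√2.72 − √0.805)/0.00140
  = 1.5080 × (1.6492 − 0.89722) / 0.00140 = 810.04 s.

810 s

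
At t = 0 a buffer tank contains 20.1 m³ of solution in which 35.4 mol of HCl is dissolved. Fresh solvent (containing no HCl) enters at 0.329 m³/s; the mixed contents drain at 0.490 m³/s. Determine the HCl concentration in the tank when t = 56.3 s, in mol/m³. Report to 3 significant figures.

0.517 mol/m³

Total volume: dV/dt = Q_in − Q_out = -0.16100 m³/s, so V(t) = 20.1 − 0.16100 t and V(56.3) = 11.036 m³.
Solute balance: dm/dt = 0 − Q_out C = −Q_out m/V(t).
dm/m = −Q_out dt/(V₀ − 0.16100 t); integrating gives ln(m/m₀) = −(Q_out/(Q_in−Q_out)) ln(V/V₀).
m = m₀ (V₀/V)^(Q_out/(Q_in−Q_out)) = 35.4 × (20.1/11.036)^(-3.0435) = 5.7081 mol.
C = m/V = 5.7081/11.036 = 0.51724 mol/m³.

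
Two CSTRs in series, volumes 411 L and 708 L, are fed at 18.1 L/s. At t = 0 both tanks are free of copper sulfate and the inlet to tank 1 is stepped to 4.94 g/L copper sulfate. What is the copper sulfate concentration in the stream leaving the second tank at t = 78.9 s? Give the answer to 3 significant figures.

3.58 g/L

Time constants: τᵢ = Vᵢ/Q for each well-mixed tank.
τ₁ = 411/18.1 = 22.707 s; τ₂ = 708/18.1 = 39.116 s.
Tank 1: C₁ = C_in(1 − e^(−t/τ₁)). Tank 2 (τ₁ ≠ τ₂): C₂ = C_in[1 − (τ₁ e^(−t/τ₁) − τ₂ e^(−t/τ₂))/(τ₁ − τ₂)].
At t = 78.9: e^(−t/τ₁) = 0.030972, e^(−t/τ₂) = 0.13304.
C₂ = 4.94·[1 − (22.707·0.030972 − 39.116·0.13304)/(-16.409)] = 4.94·0.72571 = 3.5850 g/L.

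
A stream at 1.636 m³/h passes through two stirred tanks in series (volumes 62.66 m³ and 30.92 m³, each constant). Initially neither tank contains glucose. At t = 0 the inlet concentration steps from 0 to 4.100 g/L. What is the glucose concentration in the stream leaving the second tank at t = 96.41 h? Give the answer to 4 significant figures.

3.471 g/L

Species balance on tank i: dCᵢ/dt = (Cᵢ₋₁ − Cᵢ)/τᵢ with τᵢ = Vᵢ/Q.
τ₁ = 62.66/1.636 = 38.3007 h; τ₂ = 30.92/1.636 = 18.8998 h.
Solving the cascade with C₁(0)=C₂(0)=0 gives C₂(t) = C_in[1 − (τ₁ e^(−t/τ₁) − τ₂ e^(−t/τ₂))/(τ₁ − τ₂)].
At t = 96.41: e^(−t/τ₁) = 0.0806865, e^(−t/τ₂) = 0.00608990.
C₂ = 4.100·[1 − (38.3007·0.0806865 − 18.8998·0.00608990)/(19.4010)] = 4.100·0.846644 = 3.47124 g/L.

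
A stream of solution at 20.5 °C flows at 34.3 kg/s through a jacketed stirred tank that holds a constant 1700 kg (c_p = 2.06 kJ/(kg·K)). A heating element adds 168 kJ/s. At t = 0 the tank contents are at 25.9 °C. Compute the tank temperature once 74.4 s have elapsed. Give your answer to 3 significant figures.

23.6 °C

M c_p dT/dt = ṁ c_p (T_in − T) + Q̇.
τ = M/ṁ = 49.563 s; T_ss = T_in + Q̇/(ṁ c_p) = 20.5 + 168/(34.3·2.06) = 22.878 °C.
T approaches T_ss exponentially: T(t) = T_ss + (T₀ − T_ss) e^(−t/τ).
T(74.4) = 22.878 + (3.0223)·e^(−74.4/49.563) = 22.878 + (3.0223)·0.22288 = 23.551 °C.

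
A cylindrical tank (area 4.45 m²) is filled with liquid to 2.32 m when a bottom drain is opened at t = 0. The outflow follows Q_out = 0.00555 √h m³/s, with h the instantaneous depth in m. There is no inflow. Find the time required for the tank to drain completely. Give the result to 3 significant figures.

2440 s

A dh/dt = −Q_out = −0.00555 √h.
Separate and integrate: 2(√h − √h₀) = −(0.00555/A) t.
Set h = 0: 2√h₀ = (0.00555/A) t_empty ⇒ t_empty = 2A√h₀/0.00555.
t_empty = 2·4.45·√2.32/0.00555 = 8.9000·1.5232/0.00555 = 2442.5 s.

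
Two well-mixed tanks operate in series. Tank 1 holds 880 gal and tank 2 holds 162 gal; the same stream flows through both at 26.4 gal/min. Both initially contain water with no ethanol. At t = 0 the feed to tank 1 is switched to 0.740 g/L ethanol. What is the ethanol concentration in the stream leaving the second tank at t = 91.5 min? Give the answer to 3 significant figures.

0.682 g/L

Time constants: τᵢ = Vᵢ/Q for each well-mixed tank.
τ₁ = 880/26.4 = 33.333 min; τ₂ = 162/26.4 = 6.1364 min.
Tank 1: C₁ = C_in(1 − e^(−t/τ₁)). Tank 2 (τ₁ ≠ τ₂): C₂ = C_in[1 − (τ₁ e^(−t/τ₁) − τ₂ e^(−t/τ₂))/(τ₁ − τ₂)].
At t = 91.5: e^(−t/τ₁) = 0.064248, e^(−t/τ₂) = 3.3434e-07.
C₂ = 0.740·[1 − (33.333·0.064248 − 6.1364·3.3434e-07)/(27.197)] = 0.740·0.92126 = 0.68173 g/L.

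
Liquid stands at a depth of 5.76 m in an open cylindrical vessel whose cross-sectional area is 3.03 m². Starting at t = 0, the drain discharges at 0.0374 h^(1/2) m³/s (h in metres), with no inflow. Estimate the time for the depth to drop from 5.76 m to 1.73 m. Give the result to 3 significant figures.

Unsteady balance on liquid volume: A dh/dt = −0.0374 √h.
∫ h^(−1/2) dh = −(0.0374/A) ∫ dt, giving 2√h = 2√h₀ − (0.0374/A) t.
t = 2A(√h₀ − √h)/0.0374 = 2·3.03·(√5.76 − √1.73)/0.0374
  = 6.0600 × (2.4000 − 1.3153) / 0.0374 = 175.76 s.

176 s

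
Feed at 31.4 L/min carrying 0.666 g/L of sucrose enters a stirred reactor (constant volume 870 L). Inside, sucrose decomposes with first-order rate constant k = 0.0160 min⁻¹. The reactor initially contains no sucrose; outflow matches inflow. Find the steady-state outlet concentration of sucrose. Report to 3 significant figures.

0.461 g/L

Accumulation = in − out − consumed: V dC/dt = Q C_in − Q C − k V C.
Steady state (dC/dt = 0): C_ss = Q C_in/(Q + kV) = C_in/(1 + kV/Q).
C_ss = 31.4·0.666/(31.4 + 0.0160·870) = 20.912/45.320 = 0.46144 g/L.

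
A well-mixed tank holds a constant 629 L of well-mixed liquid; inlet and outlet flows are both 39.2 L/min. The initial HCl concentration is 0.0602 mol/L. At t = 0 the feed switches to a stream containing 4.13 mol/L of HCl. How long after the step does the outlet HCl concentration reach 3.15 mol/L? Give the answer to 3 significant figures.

Mass balance on the solute (V constant): V dC/dt = Q(C_in − C), so τ = V/Q = 16.046 min.
C(t) = C_in + (C₀ − C_in) e^(−t/τ). Set C = 3.15 and solve for t:
e^(−t/τ) = (C − C_in)/(C₀ − C_in) = (3.15 − 4.13)/(0.0602 − 4.13) = 0.24080
t = −τ ln(…) = 16.046 × 1.4238 = 22.846 min.

22.8 min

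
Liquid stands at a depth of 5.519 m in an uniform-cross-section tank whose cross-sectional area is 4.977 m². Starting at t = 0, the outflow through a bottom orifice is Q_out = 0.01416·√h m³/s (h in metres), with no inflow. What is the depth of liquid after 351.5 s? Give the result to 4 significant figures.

3.420 m

Volume balance on the tank: A dh/dt = −0.01416 √h.
This is separable: 2 d(√h)/dt = −0.01416/A, so √h = √h₀ − (0.01416/(2A)) t.
√h = √5.519 − 0.01416·351.5/(2·4.977) = 2.34926 − 0.500024 = 1.84923.
h = 1.84923² = 3.41966 m.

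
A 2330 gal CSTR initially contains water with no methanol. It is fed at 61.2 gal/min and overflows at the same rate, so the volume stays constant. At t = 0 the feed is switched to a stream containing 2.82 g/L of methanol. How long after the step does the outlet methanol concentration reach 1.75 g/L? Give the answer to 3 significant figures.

Mass balance on the solute (V constant): V dC/dt = Q(C_in − C), so τ = V/Q = 38.072 min.
C(t) = C_in + (C₀ − C_in) e^(−t/τ). Set C = 1.75 and solve for t:
e^(−t/τ) = (C − C_in)/(C₀ − C_in) = (1.75 − 2.82)/(0 − 2.82) = 0.37943
t = −τ ln(…) = 38.072 × 0.96908 = 36.895 min.

36.9 min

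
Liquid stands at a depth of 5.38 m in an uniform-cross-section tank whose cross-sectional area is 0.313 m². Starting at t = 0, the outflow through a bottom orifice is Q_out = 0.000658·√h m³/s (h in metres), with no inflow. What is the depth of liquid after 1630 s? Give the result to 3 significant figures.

0.367 m

With no inflow, A dh/dt = −0.000658 √h.
Separate and integrate: 2(√h − √h₀) = −(0.000658/A) t.
√h = √5.38 − 0.000658·1630/(2·0.313) = 2.3195 − 1.7133 = 0.60616.
h = 0.60616² = 0.36743 m.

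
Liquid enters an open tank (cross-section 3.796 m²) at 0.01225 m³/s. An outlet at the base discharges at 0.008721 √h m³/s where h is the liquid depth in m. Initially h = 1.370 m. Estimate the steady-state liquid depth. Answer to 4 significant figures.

Level balance: A dh/dt = 0.01225 − 0.008721 √h. Setting dh/dt = 0:
Q_in = 0.008721 √h_ss ⇒ √h_ss = 0.01225/0.008721 = 1.40466.
h_ss = 1.40466² = 1.97306 m. (Since h₀ = 1.370 m < h_ss, the level will rise toward this value.)

1.973 m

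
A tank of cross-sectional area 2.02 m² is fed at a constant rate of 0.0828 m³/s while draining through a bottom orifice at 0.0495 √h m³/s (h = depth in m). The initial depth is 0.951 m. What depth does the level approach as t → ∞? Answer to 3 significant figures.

2.80 m

A dh/dt = Q_in − 0.0495 √h. Steady state requires inflow = outflow:
Q_in = 0.0495 √h_ss ⇒ √h_ss = 0.0828/0.0495 = 1.6727.
h_ss = 1.6727² = 2.7980 m. (Since h₀ = 0.951 m < h_ss, the level will rise toward this value.)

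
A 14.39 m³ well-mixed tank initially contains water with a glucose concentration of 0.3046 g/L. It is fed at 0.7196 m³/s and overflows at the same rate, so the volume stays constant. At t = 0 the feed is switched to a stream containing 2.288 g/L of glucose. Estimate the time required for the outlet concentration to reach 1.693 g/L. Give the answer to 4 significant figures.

24.08 s

Species balance: V dC/dt = Q(C_in − C) ⇒ τ = V/Q = 19.9972 s.
C(t) = C_in + (C₀ − C_in) e^(−t/τ). Set C = 1.693 and solve for t:
e^(−t/τ) = (C − C_in)/(C₀ − C_in) = (1.693 − 2.288)/(0.3046 − 2.288) = 0.299990
t = −τ ln(…) = 19.9972 × 1.20401 = 24.0768 s.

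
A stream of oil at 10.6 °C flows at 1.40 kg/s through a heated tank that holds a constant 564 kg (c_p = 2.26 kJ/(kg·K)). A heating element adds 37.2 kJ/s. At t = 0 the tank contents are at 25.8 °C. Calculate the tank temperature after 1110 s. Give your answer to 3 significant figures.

22.6 °C

M c_p dT/dt = ṁ c_p (T_in − T) + Q̇.
Rearrange: dT/dt = (T_ss − T)/τ with τ = M/ṁ = 402.86 s and T_ss = T_in + Q̇/(ṁ c_p) = 22.357 °C.
This is linear first-order; T(t) = T_ss + (T₀ − T_ss) e^(−t/τ).
T(1110) = 22.357 + (3.4427)·e^(−1110/402.86) = 22.357 + (3.4427)·0.063589 = 22.576 °C.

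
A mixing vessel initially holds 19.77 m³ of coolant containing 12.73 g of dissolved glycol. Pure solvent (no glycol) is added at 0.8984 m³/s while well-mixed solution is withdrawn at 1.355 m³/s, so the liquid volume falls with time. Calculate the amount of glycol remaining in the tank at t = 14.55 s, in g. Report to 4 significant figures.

Let m(t) be the amount of glycol. Volume: V(t) = V₀ + (Q_in − Q_out) t = 19.77 − 0.456600 t; V(14.55) = 13.1265 m³.
Species balance (pure solvent in): dm/dt = −Q_out · m/V(t).
Separate: dm/m = −Q_out dt/V(t) ⇒ ln(m/m₀) = −(Q_out/(Q_in−Q_out)) ln(V/V₀).
m = m₀ (V₀/V)^(Q_out/(Q_in−Q_out)) = 12.73 × (19.77/13.1265)^(-2.96759) = 3.77587 g.

3.776 g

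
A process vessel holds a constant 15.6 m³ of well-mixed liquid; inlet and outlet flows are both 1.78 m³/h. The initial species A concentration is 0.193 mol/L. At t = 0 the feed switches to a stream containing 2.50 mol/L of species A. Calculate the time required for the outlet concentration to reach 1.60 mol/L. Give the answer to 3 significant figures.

Accumulation = in − out for the solute gives V dC/dt = Q(C_in − C), so τ = V/Q = 8.7640 h.
C(t) = C_in + (C₀ − C_in) e^(−t/τ). Set C = 1.60 and solve for t:
e^(−t/τ) = (C − C_in)/(C₀ − C_in) = (1.60 − 2.50)/(0.193 − 2.50) = 0.39012
t = −τ ln(…) = 8.7640 × 0.94131 = 8.2497 h.

8.25 h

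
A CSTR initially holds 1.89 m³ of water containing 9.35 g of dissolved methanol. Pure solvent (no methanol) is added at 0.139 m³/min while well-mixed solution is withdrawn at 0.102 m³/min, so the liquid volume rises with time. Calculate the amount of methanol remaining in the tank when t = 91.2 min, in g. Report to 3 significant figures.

Let m(t) be the amount of methanol. Volume: V(t) = V₀ + (Q_in − Q_out) t = 1.89 + 0.037000 t; V(91.2) = 5.2644 m³.
No methanol enters, so dm/dt = −Q_out · (m/V).
Separate: dm/m = −Q_out dt/V(t) ⇒ ln(m/m₀) = −(Q_out/(Q_in−Q_out)) ln(V/V₀).
m = m₀ (V₀/V)^(Q_out/(Q_in−Q_out)) = 9.35 × (1.89/5.2644)^(2.7568) = 0.55509 g.

0.555 g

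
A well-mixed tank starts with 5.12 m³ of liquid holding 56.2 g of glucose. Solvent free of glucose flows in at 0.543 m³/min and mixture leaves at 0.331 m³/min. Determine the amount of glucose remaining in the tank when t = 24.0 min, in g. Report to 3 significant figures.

19.1 g

Total volume: dV/dt = Q_in − Q_out = 0.21200 m³/min, so V(t) = 5.12 + 0.21200 t and V(24.0) = 10.208 m³.
No glucose enters, so dm/dt = −Q_out · (m/V).
Separate: dm/m = −Q_out dt/V(t) ⇒ ln(m/m₀) = −(Q_out/(Q_in−Q_out)) ln(V/V₀).
m = m₀ (V₀/V)^(Q_out/(Q_in−Q_out)) = 56.2 × (5.12/10.208)^(1.5613) = 19.136 g.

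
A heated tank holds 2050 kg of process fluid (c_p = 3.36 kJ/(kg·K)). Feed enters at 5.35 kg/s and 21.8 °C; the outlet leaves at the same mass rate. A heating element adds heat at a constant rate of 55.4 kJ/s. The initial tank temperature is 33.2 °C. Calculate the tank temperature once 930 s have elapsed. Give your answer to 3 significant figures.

25.6 °C

Heat balance on the well-mixed liquid: M c_p dT/dt = ṁ c_p (T_in − T) + 55.4.
Rearrange: dT/dt = (T_ss − T)/τ with τ = M/ṁ = 383.18 s and T_ss = T_in + Q̇/(ṁ c_p) = 24.882 °C.
This is linear first-order; T(t) = T_ss + (T₀ − T_ss) e^(−t/τ).
T(930) = 24.882 + (8.3181)·e^(−930/383.18) = 24.882 + (8.3181)·0.088295 = 25.616 °C.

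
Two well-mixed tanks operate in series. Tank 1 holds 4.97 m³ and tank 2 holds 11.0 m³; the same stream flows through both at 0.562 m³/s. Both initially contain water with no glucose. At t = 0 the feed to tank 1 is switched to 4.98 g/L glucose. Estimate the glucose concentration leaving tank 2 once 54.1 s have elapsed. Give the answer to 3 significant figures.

4.42 g/L

Each tank obeys Vᵢ dCᵢ/dt = Q(Cᵢ₋₁ − Cᵢ), so τᵢ = Vᵢ/Q.
τ₁ = 4.97/0.562 = 8.8434 s; τ₂ = 11.0/0.562 = 19.573 s.
Solving the cascade with C₁(0)=C₂(0)=0 gives C₂(t) = C_in[1 − (τ₁ e^(−t/τ₁) − τ₂ e^(−t/τ₂))/(τ₁ − τ₂)].
At t = 54.1: e^(−t/τ₁) = 0.0022039, e^(−t/τ₂) = 0.063038.
C₂ = 4.98·[1 − (8.8434·0.0022039 − 19.573·0.063038)/(-10.730)] = 4.98·0.88682 = 4.4164 g/L.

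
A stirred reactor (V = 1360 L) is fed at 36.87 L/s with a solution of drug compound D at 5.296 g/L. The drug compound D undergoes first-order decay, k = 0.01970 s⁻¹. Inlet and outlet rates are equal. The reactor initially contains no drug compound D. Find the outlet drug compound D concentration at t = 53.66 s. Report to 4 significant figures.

2.818 g/L

V dC/dt = Q(C_in − C) − k V C.
This is linear with rate a = Q/V + k = 0.0468103 s⁻¹.
C_ss = Q C_in/(Q + kV) = 3.06719 g/L; C(t) = C_ss + (C₀ − C_ss) e^(−a t).
C(53.66) = 3.06719 + (-3.06719)·e^(−0.0468103·53.66) = 3.06719 + (-3.06719)·0.0811188 = 2.81838 g/L.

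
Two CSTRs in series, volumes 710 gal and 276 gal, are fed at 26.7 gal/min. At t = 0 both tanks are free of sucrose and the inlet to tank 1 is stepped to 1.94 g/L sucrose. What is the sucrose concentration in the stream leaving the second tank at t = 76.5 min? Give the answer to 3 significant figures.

Time constants: τᵢ = Vᵢ/Q for each well-mixed tank.
τ₁ = 710/26.7 = 26.592 min; τ₂ = 276/26.7 = 10.337 min.
Tank 1: C₁ = C_in(1 − e^(−t/τ₁)). Tank 2 (τ₁ ≠ τ₂): C₂ = C_in[1 − (τ₁ e^(−t/τ₁) − τ₂ e^(−t/τ₂))/(τ₁ − τ₂)].
At t = 76.5: e^(−t/τ₁) = 0.056313, e^(−t/τ₂) = 0.00061092.
C₂ = 1.94·[1 − (26.592·0.056313 − 10.337·0.00061092)/(16.255)] = 1.94·0.90826 = 1.7620 g/L.

1.76 g/L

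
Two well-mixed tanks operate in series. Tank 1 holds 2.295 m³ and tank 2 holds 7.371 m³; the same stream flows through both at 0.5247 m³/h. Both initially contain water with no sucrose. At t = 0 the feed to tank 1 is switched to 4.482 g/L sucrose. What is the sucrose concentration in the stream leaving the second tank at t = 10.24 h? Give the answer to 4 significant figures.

1.537 g/L

Time constants: τᵢ = Vᵢ/Q for each well-mixed tank.
τ₁ = 2.295/0.5247 = 4.37393 h; τ₂ = 7.371/0.5247 = 14.0480 h.
Tank 1: C₁ = C_in(1 − e^(−t/τ₁)). Tank 2 (τ₁ ≠ τ₂): C₂ = C_in[1 − (τ₁ e^(−t/τ₁) − τ₂ e^(−t/τ₂))/(τ₁ − τ₂)].
At t = 10.24: e^(−t/τ₁) = 0.0962174, e^(−t/τ₂) = 0.482426.
C₂ = 4.482·[1 − (4.37393·0.0962174 − 14.0480·0.482426)/(-9.67410)] = 4.482·0.342959 = 1.53714 g/L.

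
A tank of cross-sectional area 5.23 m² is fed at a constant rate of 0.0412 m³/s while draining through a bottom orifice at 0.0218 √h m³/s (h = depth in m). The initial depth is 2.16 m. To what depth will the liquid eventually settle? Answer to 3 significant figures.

3.57 m

A dh/dt = Q_in − 0.0218 √h. Steady state requires inflow = outflow:
Q_in = 0.0218 √h_ss ⇒ √h_ss = 0.0412/0.0218 = 1.8899.
h_ss = 1.8899² = 3.5718 m. (Since h₀ = 2.16 m < h_ss, the level will rise toward this value.)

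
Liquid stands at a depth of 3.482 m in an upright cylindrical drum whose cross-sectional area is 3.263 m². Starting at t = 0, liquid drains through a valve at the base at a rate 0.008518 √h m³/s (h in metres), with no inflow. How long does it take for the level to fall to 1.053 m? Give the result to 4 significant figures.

With no inflow, A dh/dt = −0.008518 √h.
∫ h^(−1/2) dh = −(0.008518/A) ∫ dt, giving 2√h = 2√h₀ − (0.008518/A) t.
t = 2A(√h₀ − √h)/0.008518 = 2·3.263·(√3.482 − √1.053)/0.008518
  = 6.52600 × (1.86601 − 1.02616) / 0.008518 = 643.448 s.

643.4 s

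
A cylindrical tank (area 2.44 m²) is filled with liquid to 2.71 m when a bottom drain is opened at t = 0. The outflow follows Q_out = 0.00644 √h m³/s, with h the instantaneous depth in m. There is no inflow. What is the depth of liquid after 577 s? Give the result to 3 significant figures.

0.783 m

Mass balance (ρ constant): A dh/dt = −0.00644 √h.
∫ h^(−1/2) dh = −(0.00644/A) ∫ dt, giving 2√h = 2√h₀ − (0.00644/A) t.
√h = √2.71 − 0.00644·577/(2·2.44) = 1.6462 − 0.76145 = 0.88476.
h = 0.88476² = 0.78279 m.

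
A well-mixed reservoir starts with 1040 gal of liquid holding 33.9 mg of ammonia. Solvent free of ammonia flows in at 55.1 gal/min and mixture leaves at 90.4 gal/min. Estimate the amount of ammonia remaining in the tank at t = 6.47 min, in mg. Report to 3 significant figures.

18.0 mg

Total volume: dV/dt = Q_in − Q_out = -35.300 gal/min, so V(t) = 1040 − 35.300 t and V(6.47) = 811.61 gal.
Species balance (pure solvent in): dm/dt = −Q_out · m/V(t).
dm/m = −Q_out dt/(V₀ − 35.300 t); integrating gives ln(m/m₀) = −(Q_out/(Q_in−Q_out)) ln(V/V₀).
m = m₀ (V₀/V)^(Q_out/(Q_in−Q_out)) = 33.9 × (1040/811.61)^(-2.5609) = 17.965 mg.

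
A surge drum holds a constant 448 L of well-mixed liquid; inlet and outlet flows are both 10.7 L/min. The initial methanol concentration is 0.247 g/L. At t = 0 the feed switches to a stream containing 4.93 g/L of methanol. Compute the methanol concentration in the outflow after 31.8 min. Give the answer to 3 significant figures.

2.74 g/L

Mass balance on the solute (V constant): V dC/dt = Q(C_in − C).
So dC/dt = (C_in − C)/τ with τ = V/Q = 448/10.7 = 41.869 min.
This is linear first-order; C(t) = C_in + (C₀ − C_in) e^(−t/τ).
C(31.8) = 4.93 + (0.247 − 4.93)·e^(−31.8/41.869) = 4.93 + (-4.6830)·0.46790 = 2.7388 g/L.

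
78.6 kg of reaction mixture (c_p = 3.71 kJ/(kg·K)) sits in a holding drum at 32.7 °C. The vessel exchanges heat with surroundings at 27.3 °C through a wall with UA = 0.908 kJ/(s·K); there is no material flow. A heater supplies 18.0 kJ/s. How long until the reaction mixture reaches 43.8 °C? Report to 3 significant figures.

M c_p dT/dt = −UA(T − T_amb) + Q̇.
τ = M c_p/UA = 321.15 s; T_ss = T_amb + Q̇/UA = 27.3 + 18.0/0.908 = 47.124 °C.
T(t) = T_ss + (T₀ − T_ss)e^(−t/τ); set T = 43.8:
t = −τ ln[(T − T_ss)/(T₀ − T_ss)] = −321.15 · ln(0.23044) = 471.38 s.

471 s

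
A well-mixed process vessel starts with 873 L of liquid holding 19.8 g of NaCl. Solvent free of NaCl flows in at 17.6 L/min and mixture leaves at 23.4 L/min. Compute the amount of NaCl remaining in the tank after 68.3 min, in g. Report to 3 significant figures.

1.73 g

Let m(t) be the amount of NaCl. Volume: V(t) = V₀ + (Q_in − Q_out) t = 873 − 5.8000 t; V(68.3) = 476.86 L.
No NaCl enters, so dm/dt = −Q_out · (m/V).
dm/m = −Q_out dt/(V₀ − 5.8000 t); integrating gives ln(m/m₀) = −(Q_out/(Q_in−Q_out)) ln(V/V₀).
m = m₀ (V₀/V)^(Q_out/(Q_in−Q_out)) = 19.8 × (873/476.86)^(-4.0345) = 1.7263 g.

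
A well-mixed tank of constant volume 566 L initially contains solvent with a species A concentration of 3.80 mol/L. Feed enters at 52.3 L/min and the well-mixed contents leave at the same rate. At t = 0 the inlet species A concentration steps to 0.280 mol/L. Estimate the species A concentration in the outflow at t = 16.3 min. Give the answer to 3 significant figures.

1.06 mol/L

Accumulation = in − out for the solute gives V dC/dt = Q(C_in − C).
So dC/dt = (C_in − C)/τ with τ = V/Q = 566/52.3 = 10.822 min.
Integrating: C(t) = C_in + (C₀ − C_in) e^(−t/τ).
C(16.3) = 0.280 + (3.80 − 0.280)·e^(−16.3/10.822) = 0.280 + (3.5200)·0.22176 = 1.0606 mol/L.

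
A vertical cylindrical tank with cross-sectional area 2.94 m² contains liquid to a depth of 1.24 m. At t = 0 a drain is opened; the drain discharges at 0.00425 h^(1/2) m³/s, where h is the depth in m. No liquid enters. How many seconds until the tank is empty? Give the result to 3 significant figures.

1540 s

With no inflow, A dh/dt = −0.00425 √h.
∫ h^(−1/2) dh = −(0.00425/A) ∫ dt, giving 2√h = 2√h₀ − (0.00425/A) t.
Tank is empty when √h = 0: t_empty = 2A√h₀/0.00425.
t_empty = 2·2.94·√1.24/0.00425 = 5.8800·1.1136/0.00425 = 1540.6 s.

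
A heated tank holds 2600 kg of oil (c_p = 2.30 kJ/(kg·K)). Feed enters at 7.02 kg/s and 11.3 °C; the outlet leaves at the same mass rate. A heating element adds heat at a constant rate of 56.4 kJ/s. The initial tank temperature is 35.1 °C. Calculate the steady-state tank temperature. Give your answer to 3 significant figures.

M c_p dT/dt = ṁ c_p (T_in − T) + Q̇.
At steady state dT/dt = 0 ⇒ T_ss = T_in + Q̇/(ṁ c_p) = 11.3 + 56.4/(7.02·2.30) = 14.793 °C.

14.8 °C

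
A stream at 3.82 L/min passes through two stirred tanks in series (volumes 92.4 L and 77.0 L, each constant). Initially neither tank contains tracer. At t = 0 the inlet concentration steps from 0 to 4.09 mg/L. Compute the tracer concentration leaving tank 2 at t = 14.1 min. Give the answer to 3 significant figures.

0.550 mg/L

Species balance on tank i: dCᵢ/dt = (Cᵢ₋₁ − Cᵢ)/τᵢ with τᵢ = Vᵢ/Q.
τ₁ = 92.4/3.82 = 24.188 min; τ₂ = 77.0/3.82 = 20.157 min.
Solving the cascade with C₁(0)=C₂(0)=0 gives C₂(t) = C_in[1 − (τ₁ e^(−t/τ₁) − τ₂ e^(−t/τ₂))/(τ₁ − τ₂)].
At t = 14.1: e^(−t/τ₁) = 0.55826, e^(−t/τ₂) = 0.49683.
C₂ = 4.09·[1 − (24.188·0.55826 − 20.157·0.49683)/(4.0314)] = 4.09·0.13456 = 0.55037 mg/L.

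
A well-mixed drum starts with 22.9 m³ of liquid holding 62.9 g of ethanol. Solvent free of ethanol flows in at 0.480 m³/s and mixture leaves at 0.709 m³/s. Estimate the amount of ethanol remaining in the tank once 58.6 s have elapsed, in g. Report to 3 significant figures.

4.10 g

Total volume: dV/dt = Q_in − Q_out = -0.22900 m³/s, so V(t) = 22.9 − 0.22900 t and V(58.6) = 9.4806 m³.
Solute balance: dm/dt = 0 − Q_out C = −Q_out m/V(t).
dm/m = −Q_out dt/(V₀ − 0.22900 t); integrating gives ln(m/m₀) = −(Q_out/(Q_in−Q_out)) ln(V/V₀).
m = m₀ (V₀/V)^(Q_out/(Q_in−Q_out)) = 62.9 × (22.9/9.4806)^(-3.0961) = 4.1007 g.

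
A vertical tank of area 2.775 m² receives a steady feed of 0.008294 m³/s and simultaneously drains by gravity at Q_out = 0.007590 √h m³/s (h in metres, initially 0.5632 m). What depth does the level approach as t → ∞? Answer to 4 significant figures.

Level balance: A dh/dt = 0.008294 − 0.007590 √h. Setting dh/dt = 0:
Q_in = 0.007590 √h_ss ⇒ √h_ss = 0.008294/0.007590 = 1.09275.
h_ss = 1.09275² = 1.19411 m. (Since h₀ = 0.5632 m < h_ss, the level will rise toward this value.)

1.194 m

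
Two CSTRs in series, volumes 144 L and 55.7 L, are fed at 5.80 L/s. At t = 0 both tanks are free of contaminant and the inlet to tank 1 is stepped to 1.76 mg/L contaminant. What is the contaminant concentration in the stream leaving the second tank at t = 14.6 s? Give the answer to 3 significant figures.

Each tank obeys Vᵢ dCᵢ/dt = Q(Cᵢ₋₁ − Cᵢ), so τᵢ = Vᵢ/Q.
τ₁ = 144/5.80 = 24.828 s; τ₂ = 55.7/5.80 = 9.6034 s.
Solving the cascade with C₁(0)=C₂(0)=0 gives C₂(t) = C_in[1 − (τ₁ e^(−t/τ₁) − τ₂ e^(−t/τ₂))/(τ₁ − τ₂)].
At t = 14.6: e^(−t/τ₁) = 0.55541, e^(−t/τ₂) = 0.21865.
C₂ = 1.76·[1 − (24.828·0.55541 − 9.6034·0.21865)/(15.224)] = 1.76·0.23217 = 0.40861 mg/L.

0.409 mg/L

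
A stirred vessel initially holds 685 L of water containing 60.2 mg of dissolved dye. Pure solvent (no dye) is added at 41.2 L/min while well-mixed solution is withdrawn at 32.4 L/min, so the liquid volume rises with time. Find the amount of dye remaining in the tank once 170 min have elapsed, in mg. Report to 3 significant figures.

0.847 mg

Total volume: dV/dt = Q_in − Q_out = 8.8000 L/min, so V(t) = 685 + 8.8000 t and V(170) = 2181.0 L.
No dye enters, so dm/dt = −Q_out · (m/V).
Separate: dm/m = −Q_out dt/V(t) ⇒ ln(m/m₀) = −(Q_out/(Q_in−Q_out)) ln(V/V₀).
m = m₀ (V₀/V)^(Q_out/(Q_in−Q_out)) = 60.2 × (685/2181.0)^(3.6818) = 0.84678 mg.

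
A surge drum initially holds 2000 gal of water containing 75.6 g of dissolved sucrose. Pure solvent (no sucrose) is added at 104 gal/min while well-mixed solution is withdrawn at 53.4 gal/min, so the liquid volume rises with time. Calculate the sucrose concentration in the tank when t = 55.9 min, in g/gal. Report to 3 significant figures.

Let m(t) be the amount of sucrose. Volume: V(t) = V₀ + (Q_in − Q_out) t = 2000 + 50.600 t; V(55.9) = 4828.5 gal.
Species balance (pure solvent in): dm/dt = −Q_out · m/V(t).
dm/m = −Q_out dt/(V₀ + 50.600 t); integrating gives ln(m/m₀) = −(Q_out/(Q_in−Q_out)) ln(V/V₀).
m = m₀ (V₀/V)^(Q_out/(Q_in−Q_out)) = 75.6 × (2000/4828.5)^(1.0553) = 29.823 g.
C = m/V = 29.823/4828.5 = 0.0061764 g/gal.

0.00618 g/gal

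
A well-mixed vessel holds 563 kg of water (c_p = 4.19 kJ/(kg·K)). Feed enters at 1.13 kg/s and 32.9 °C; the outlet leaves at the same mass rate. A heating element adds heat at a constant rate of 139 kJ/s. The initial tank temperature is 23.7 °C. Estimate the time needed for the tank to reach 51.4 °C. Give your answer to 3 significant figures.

Unsteady energy balance on the tank contents: M c_p dT/dt = ṁ c_p (T_in − T) + 139.
τ = M/ṁ = 498.23 s; T_ss = T_in + Q̇/(ṁ c_p) = 62.258 °C.
T(t) = T_ss + (T₀ − T_ss) e^(−t/τ). Set T = 51.4:
e^(−t/τ) = (51.4 − 62.258)/(23.7 − 62.258) = 0.28160
t = −498.23 · ln(0.28160) = 631.40 s.

631 s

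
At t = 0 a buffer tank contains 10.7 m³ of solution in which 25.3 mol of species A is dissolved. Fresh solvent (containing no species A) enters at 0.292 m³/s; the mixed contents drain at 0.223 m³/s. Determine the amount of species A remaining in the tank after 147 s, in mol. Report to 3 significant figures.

2.93 mol

Total volume: dV/dt = Q_in − Q_out = 0.069000 m³/s, so V(t) = 10.7 + 0.069000 t and V(147) = 20.843 m³.
Species balance (pure solvent in): dm/dt = −Q_out · m/V(t).
dm/m = −Q_out dt/(V₀ + 0.069000 t); integrating gives ln(m/m₀) = −(Q_out/(Q_in−Q_out)) ln(V/V₀).
m = m₀ (V₀/V)^(Q_out/(Q_in−Q_out)) = 25.3 × (10.7/20.843)^(3.2319) = 2.9325 mol.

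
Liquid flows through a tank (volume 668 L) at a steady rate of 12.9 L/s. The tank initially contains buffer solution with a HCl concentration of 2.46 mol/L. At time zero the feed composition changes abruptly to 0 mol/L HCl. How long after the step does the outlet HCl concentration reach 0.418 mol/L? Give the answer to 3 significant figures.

Species balance: V dC/dt = Q(C_in − C) ⇒ τ = V/Q = 51.783 s.
C(t) = C_in + (C₀ − C_in) e^(−t/τ). Set C = 0.418 and solve for t:
e^(−t/τ) = (C − C_in)/(C₀ − C_in) = (0.418 − 0)/(2.46 − 0) = 0.16992
t = −τ ln(…) = 51.783 × 1.7724 = 91.782 s.

91.8 s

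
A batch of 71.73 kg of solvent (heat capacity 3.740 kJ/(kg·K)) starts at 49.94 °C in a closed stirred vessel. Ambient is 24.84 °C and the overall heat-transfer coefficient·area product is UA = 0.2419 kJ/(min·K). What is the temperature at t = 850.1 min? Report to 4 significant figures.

36.50 °C

M c_p dT/dt = −UA(T − T_amb).
dT/dt = (T_ss − T)/τ with T_ss = T_amb = 24.8400 °C, τ = M c_p/UA = 71.73·3.740/0.2419 = 1109.01 min.
Solution: T(t) = T_ss + (T₀ − T_ss) e^(−t/τ).
T(850.1) = 24.8400 + (25.1000)·0.464619 = 36.5019 °C.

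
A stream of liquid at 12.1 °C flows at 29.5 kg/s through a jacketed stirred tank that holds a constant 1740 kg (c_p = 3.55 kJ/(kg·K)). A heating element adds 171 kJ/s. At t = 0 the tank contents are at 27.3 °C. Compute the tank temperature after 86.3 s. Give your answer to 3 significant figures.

16.9 °C

M c_p dT/dt = ṁ c_p (T_in − T) + Q̇.
Rearrange: dT/dt = (T_ss − T)/τ with τ = M/ṁ = 58.983 s and T_ss = T_in + Q̇/(ṁ c_p) = 13.733 °C.
T approaches T_ss exponentially: T(t) = T_ss + (T₀ − T_ss) e^(−t/τ).
T(86.3) = 13.733 + (13.567)·e^(−86.3/58.983) = 13.733 + (13.567)·0.23151 = 16.874 °C.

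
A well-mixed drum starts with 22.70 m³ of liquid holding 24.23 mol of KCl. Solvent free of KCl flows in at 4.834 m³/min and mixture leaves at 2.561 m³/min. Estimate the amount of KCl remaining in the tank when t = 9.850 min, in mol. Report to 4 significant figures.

Total volume: dV/dt = Q_in − Q_out = 2.27300 m³/min, so V(t) = 22.70 + 2.27300 t and V(9.850) = 45.0891 m³.
Solute balance: dm/dt = 0 − Q_out C = −Q_out m/V(t).
dm/m = −Q_out dt/(V₀ + 2.27300 t); integrating gives ln(m/m₀) = −(Q_out/(Q_in−Q_out)) ln(V/V₀).
m = m₀ (V₀/V)^(Q_out/(Q_in−Q_out)) = 24.23 × (22.70/45.0891)^(1.12670) = 11.1826 mol.

11.18 mol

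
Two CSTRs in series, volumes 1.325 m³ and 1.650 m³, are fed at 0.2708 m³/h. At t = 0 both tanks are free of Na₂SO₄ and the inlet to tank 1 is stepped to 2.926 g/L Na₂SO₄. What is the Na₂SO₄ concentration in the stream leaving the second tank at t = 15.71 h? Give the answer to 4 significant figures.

2.280 g/L

Time constants: τᵢ = Vᵢ/Q for each well-mixed tank.
τ₁ = 1.325/0.2708 = 4.89291 h; τ₂ = 1.650/0.2708 = 6.09306 h.
Tank 1: C₁ = C_in(1 − e^(−t/τ₁)). Tank 2 (τ₁ ≠ τ₂): C₂ = C_in[1 − (τ₁ e^(−t/τ₁) − τ₂ e^(−t/τ₂))/(τ₁ − τ₂)].
At t = 15.71: e^(−t/τ₁) = 0.0403256, e^(−t/τ₂) = 0.0758996.
C₂ = 2.926·[1 − (4.89291·0.0403256 − 6.09306·0.0758996)/(-1.20015)] = 2.926·0.779068 = 2.27955 g/L.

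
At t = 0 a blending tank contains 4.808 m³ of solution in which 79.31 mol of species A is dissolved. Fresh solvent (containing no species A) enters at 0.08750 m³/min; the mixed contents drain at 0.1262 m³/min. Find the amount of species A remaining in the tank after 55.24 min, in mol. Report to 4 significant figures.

Let m(t) be the amount of species A. Volume: V(t) = V₀ + (Q_in − Q_out) t = 4.808 − 0.0387000 t; V(55.24) = 2.67021 m³.
Species balance (pure solvent in): dm/dt = −Q_out · m/V(t).
Separate: dm/m = −Q_out dt/V(t) ⇒ ln(m/m₀) = −(Q_out/(Q_in−Q_out)) ln(V/V₀).
m = m₀ (V₀/V)^(Q_out/(Q_in−Q_out)) = 79.31 × (4.808/2.67021)^(-3.26098) = 11.6523 mol.

11.65 mol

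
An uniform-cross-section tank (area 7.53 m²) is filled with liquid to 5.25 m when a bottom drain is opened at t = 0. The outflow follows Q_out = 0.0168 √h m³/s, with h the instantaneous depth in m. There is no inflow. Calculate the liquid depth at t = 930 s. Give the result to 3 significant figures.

1.57 m

Unsteady balance on liquid volume: A dh/dt = −0.0168 √h.
∫ h^(−1/2) dh = −(0.0168/A) ∫ dt, giving 2√h = 2√h₀ − (0.0168/A) t.
√h = √5.25 − 0.0168·930/(2·7.53) = 2.2913 − 1.0375 = 1.2538.
h = 1.2538² = 1.5721 m.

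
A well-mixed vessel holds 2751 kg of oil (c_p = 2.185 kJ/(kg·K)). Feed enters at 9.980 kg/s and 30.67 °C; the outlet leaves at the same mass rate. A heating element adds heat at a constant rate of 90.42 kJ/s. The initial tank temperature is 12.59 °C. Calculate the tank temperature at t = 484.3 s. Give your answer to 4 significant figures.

Energy balance: M c_p dT/dt = ṁ c_p (T_in − T) + 90.42.
τ = M/ṁ = 275.651 s; T_ss = T_in + Q̇/(ṁ c_p) = 30.67 + 90.42/(9.980·2.185) = 34.8165 °C.
T approaches T_ss exponentially: T(t) = T_ss + (T₀ − T_ss) e^(−t/τ).
T(484.3) = 34.8165 + (-22.2265)·e^(−484.3/275.651) = 34.8165 + (-22.2265)·0.172574 = 30.9808 °C.

30.98 °C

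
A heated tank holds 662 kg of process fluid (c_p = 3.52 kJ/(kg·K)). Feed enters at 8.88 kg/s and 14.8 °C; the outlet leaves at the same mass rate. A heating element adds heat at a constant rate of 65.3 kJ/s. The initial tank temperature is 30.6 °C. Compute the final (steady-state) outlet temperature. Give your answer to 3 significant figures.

16.9 °C

First-law balance (no shaft work): M c_p dT/dt = ṁ c_p (T_in − T) + 65.3.
At steady state dT/dt = 0 ⇒ T_ss = T_in + Q̇/(ṁ c_p) = 14.8 + 65.3/(8.88·3.52) = 16.889 °C.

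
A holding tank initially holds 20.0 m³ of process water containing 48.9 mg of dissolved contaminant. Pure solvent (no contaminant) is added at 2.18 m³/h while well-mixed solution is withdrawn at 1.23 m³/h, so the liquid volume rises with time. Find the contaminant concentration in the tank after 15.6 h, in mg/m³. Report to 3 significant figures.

0.685 mg/m³

Total volume: dV/dt = Q_in − Q_out = 0.95000 m³/h, so V(t) = 20.0 + 0.95000 t and V(15.6) = 34.820 m³.
Solute balance: dm/dt = 0 − Q_out C = −Q_out m/V(t).
dm/m = −Q_out dt/(V₀ + 0.95000 t); integrating gives ln(m/m₀) = −(Q_out/(Q_in−Q_out)) ln(V/V₀).
m = m₀ (V₀/V)^(Q_out/(Q_in−Q_out)) = 48.9 × (20.0/34.820)^(1.2947) = 23.853 mg.
C = m/V = 23.853/34.820 = 0.68503 mg/m³.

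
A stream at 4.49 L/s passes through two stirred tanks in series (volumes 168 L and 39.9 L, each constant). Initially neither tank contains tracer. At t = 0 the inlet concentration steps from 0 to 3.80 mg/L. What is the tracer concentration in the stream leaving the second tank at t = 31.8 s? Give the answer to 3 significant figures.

1.70 mg/L

Species balance on tank i: dCᵢ/dt = (Cᵢ₋₁ − Cᵢ)/τᵢ with τᵢ = Vᵢ/Q.
τ₁ = 168/4.49 = 37.416 s; τ₂ = 39.9/4.49 = 8.8864 s.
Solving the cascade with C₁(0)=C₂(0)=0 gives C₂(t) = C_in[1 − (τ₁ e^(−t/τ₁) − τ₂ e^(−t/τ₂))/(τ₁ − τ₂)].
At t = 31.8: e^(−t/τ₁) = 0.42746, e^(−t/τ₂) = 0.027918.
C₂ = 3.80·[1 − (37.416·0.42746 − 8.8864·0.027918)/(28.530)] = 3.80·0.44809 = 1.7027 mg/L.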